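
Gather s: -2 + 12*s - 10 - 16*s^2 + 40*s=-16*s^2 + 52*s - 12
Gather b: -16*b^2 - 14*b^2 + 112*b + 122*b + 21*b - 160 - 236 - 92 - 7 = -30*b^2 + 255*b - 495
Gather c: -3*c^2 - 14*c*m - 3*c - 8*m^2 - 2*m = -3*c^2 + c*(-14*m - 3) - 8*m^2 - 2*m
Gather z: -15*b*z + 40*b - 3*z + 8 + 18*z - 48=40*b + z*(15 - 15*b) - 40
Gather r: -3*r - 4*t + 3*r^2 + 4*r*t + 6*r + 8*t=3*r^2 + r*(4*t + 3) + 4*t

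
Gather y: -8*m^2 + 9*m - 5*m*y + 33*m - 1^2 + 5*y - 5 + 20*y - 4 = -8*m^2 + 42*m + y*(25 - 5*m) - 10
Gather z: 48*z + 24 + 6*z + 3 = 54*z + 27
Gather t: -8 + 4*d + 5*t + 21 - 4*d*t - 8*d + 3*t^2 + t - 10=-4*d + 3*t^2 + t*(6 - 4*d) + 3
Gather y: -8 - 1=-9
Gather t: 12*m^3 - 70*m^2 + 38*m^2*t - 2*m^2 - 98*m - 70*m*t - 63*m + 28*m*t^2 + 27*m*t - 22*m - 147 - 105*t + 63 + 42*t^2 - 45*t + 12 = 12*m^3 - 72*m^2 - 183*m + t^2*(28*m + 42) + t*(38*m^2 - 43*m - 150) - 72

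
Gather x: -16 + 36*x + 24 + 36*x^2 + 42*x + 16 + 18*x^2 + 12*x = 54*x^2 + 90*x + 24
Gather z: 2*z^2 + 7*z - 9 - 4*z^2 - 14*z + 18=-2*z^2 - 7*z + 9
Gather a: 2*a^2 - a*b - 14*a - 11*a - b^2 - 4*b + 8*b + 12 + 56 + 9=2*a^2 + a*(-b - 25) - b^2 + 4*b + 77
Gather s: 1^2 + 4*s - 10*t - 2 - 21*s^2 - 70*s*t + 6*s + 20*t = -21*s^2 + s*(10 - 70*t) + 10*t - 1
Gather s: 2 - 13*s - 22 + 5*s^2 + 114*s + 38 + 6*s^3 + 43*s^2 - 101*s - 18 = 6*s^3 + 48*s^2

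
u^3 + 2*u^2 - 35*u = u*(u - 5)*(u + 7)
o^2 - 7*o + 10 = (o - 5)*(o - 2)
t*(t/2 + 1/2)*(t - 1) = t^3/2 - t/2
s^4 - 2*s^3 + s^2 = s^2*(s - 1)^2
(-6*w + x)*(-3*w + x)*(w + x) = 18*w^3 + 9*w^2*x - 8*w*x^2 + x^3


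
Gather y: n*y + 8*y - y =y*(n + 7)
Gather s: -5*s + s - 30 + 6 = -4*s - 24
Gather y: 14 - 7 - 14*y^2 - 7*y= -14*y^2 - 7*y + 7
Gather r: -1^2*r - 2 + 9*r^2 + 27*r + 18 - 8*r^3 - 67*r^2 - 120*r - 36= -8*r^3 - 58*r^2 - 94*r - 20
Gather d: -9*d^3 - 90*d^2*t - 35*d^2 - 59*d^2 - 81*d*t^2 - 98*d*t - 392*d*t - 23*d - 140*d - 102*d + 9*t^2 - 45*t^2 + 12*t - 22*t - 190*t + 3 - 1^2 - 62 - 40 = -9*d^3 + d^2*(-90*t - 94) + d*(-81*t^2 - 490*t - 265) - 36*t^2 - 200*t - 100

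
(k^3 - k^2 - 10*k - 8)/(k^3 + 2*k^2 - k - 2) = (k - 4)/(k - 1)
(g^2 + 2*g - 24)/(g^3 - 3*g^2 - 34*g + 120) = 1/(g - 5)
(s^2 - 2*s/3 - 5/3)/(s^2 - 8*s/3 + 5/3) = (s + 1)/(s - 1)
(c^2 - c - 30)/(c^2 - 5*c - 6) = (c + 5)/(c + 1)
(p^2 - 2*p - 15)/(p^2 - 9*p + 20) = (p + 3)/(p - 4)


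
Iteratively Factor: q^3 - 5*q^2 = (q)*(q^2 - 5*q) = q^2*(q - 5)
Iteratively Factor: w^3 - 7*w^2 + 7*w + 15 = (w - 5)*(w^2 - 2*w - 3) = (w - 5)*(w + 1)*(w - 3)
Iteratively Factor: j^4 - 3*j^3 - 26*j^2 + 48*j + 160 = (j + 4)*(j^3 - 7*j^2 + 2*j + 40) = (j + 2)*(j + 4)*(j^2 - 9*j + 20) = (j - 4)*(j + 2)*(j + 4)*(j - 5)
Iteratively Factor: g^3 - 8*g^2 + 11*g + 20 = (g + 1)*(g^2 - 9*g + 20) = (g - 4)*(g + 1)*(g - 5)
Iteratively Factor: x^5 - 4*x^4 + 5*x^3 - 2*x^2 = (x - 1)*(x^4 - 3*x^3 + 2*x^2) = x*(x - 1)*(x^3 - 3*x^2 + 2*x) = x*(x - 2)*(x - 1)*(x^2 - x) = x^2*(x - 2)*(x - 1)*(x - 1)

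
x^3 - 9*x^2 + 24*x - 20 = (x - 5)*(x - 2)^2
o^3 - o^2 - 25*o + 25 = (o - 5)*(o - 1)*(o + 5)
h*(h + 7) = h^2 + 7*h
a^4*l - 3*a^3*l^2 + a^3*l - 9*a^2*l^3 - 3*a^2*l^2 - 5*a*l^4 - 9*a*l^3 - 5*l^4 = (a - 5*l)*(a + l)^2*(a*l + l)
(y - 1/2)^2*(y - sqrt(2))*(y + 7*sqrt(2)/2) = y^4 - y^3 + 5*sqrt(2)*y^3/2 - 27*y^2/4 - 5*sqrt(2)*y^2/2 + 5*sqrt(2)*y/8 + 7*y - 7/4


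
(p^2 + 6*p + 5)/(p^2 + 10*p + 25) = (p + 1)/(p + 5)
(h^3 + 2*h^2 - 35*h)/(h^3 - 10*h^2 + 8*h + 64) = h*(h^2 + 2*h - 35)/(h^3 - 10*h^2 + 8*h + 64)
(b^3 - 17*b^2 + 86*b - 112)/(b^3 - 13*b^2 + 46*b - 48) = (b - 7)/(b - 3)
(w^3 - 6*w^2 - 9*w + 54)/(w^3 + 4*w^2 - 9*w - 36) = (w - 6)/(w + 4)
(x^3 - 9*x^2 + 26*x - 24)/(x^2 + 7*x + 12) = (x^3 - 9*x^2 + 26*x - 24)/(x^2 + 7*x + 12)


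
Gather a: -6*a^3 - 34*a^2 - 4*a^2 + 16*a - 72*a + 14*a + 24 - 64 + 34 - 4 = -6*a^3 - 38*a^2 - 42*a - 10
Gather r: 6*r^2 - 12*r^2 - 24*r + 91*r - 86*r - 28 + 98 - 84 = -6*r^2 - 19*r - 14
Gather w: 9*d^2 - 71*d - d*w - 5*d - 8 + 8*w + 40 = 9*d^2 - 76*d + w*(8 - d) + 32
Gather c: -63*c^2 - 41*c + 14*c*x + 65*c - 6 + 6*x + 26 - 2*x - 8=-63*c^2 + c*(14*x + 24) + 4*x + 12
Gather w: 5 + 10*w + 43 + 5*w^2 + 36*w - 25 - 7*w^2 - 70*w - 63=-2*w^2 - 24*w - 40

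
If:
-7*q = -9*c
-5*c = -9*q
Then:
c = 0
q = 0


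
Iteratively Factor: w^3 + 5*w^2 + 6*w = (w + 2)*(w^2 + 3*w) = w*(w + 2)*(w + 3)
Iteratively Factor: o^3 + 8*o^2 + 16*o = (o)*(o^2 + 8*o + 16) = o*(o + 4)*(o + 4)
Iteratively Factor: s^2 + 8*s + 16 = (s + 4)*(s + 4)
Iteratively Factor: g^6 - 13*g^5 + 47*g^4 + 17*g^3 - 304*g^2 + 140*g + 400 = (g - 5)*(g^5 - 8*g^4 + 7*g^3 + 52*g^2 - 44*g - 80) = (g - 5)^2*(g^4 - 3*g^3 - 8*g^2 + 12*g + 16) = (g - 5)^2*(g - 2)*(g^3 - g^2 - 10*g - 8) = (g - 5)^2*(g - 2)*(g + 2)*(g^2 - 3*g - 4) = (g - 5)^2*(g - 2)*(g + 1)*(g + 2)*(g - 4)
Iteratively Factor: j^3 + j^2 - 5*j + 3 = (j - 1)*(j^2 + 2*j - 3) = (j - 1)*(j + 3)*(j - 1)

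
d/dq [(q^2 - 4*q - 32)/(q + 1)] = (q^2 + 2*q + 28)/(q^2 + 2*q + 1)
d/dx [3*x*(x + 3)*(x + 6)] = 9*x^2 + 54*x + 54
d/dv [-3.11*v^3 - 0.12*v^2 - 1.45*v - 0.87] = -9.33*v^2 - 0.24*v - 1.45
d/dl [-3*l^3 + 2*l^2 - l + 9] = -9*l^2 + 4*l - 1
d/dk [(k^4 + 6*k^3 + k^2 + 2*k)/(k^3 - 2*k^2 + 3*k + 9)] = (k^6 - 4*k^5 - 4*k^4 + 68*k^3 + 169*k^2 + 18*k + 18)/(k^6 - 4*k^5 + 10*k^4 + 6*k^3 - 27*k^2 + 54*k + 81)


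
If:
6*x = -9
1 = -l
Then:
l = -1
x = -3/2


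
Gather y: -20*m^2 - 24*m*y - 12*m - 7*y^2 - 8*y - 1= -20*m^2 - 12*m - 7*y^2 + y*(-24*m - 8) - 1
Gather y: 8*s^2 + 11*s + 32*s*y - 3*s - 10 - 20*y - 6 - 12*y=8*s^2 + 8*s + y*(32*s - 32) - 16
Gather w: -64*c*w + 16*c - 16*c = -64*c*w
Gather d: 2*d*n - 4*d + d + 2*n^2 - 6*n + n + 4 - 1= d*(2*n - 3) + 2*n^2 - 5*n + 3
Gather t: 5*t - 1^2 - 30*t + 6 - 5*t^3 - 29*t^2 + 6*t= -5*t^3 - 29*t^2 - 19*t + 5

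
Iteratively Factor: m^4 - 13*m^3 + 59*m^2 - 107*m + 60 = (m - 1)*(m^3 - 12*m^2 + 47*m - 60) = (m - 3)*(m - 1)*(m^2 - 9*m + 20) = (m - 5)*(m - 3)*(m - 1)*(m - 4)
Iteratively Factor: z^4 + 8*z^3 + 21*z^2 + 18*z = (z + 3)*(z^3 + 5*z^2 + 6*z) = z*(z + 3)*(z^2 + 5*z + 6) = z*(z + 3)^2*(z + 2)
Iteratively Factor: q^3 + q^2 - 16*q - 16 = (q + 1)*(q^2 - 16) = (q - 4)*(q + 1)*(q + 4)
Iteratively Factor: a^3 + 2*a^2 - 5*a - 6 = (a - 2)*(a^2 + 4*a + 3) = (a - 2)*(a + 1)*(a + 3)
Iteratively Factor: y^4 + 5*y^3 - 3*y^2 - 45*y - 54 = (y - 3)*(y^3 + 8*y^2 + 21*y + 18) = (y - 3)*(y + 2)*(y^2 + 6*y + 9) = (y - 3)*(y + 2)*(y + 3)*(y + 3)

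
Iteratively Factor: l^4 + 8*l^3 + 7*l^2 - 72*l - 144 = (l + 3)*(l^3 + 5*l^2 - 8*l - 48) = (l - 3)*(l + 3)*(l^2 + 8*l + 16) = (l - 3)*(l + 3)*(l + 4)*(l + 4)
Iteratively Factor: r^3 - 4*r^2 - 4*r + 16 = (r + 2)*(r^2 - 6*r + 8) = (r - 2)*(r + 2)*(r - 4)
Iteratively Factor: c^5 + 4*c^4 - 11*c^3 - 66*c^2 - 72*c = (c + 3)*(c^4 + c^3 - 14*c^2 - 24*c) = (c + 2)*(c + 3)*(c^3 - c^2 - 12*c) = c*(c + 2)*(c + 3)*(c^2 - c - 12) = c*(c - 4)*(c + 2)*(c + 3)*(c + 3)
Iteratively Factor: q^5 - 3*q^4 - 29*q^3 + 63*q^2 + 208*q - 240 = (q + 3)*(q^4 - 6*q^3 - 11*q^2 + 96*q - 80) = (q - 5)*(q + 3)*(q^3 - q^2 - 16*q + 16) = (q - 5)*(q - 1)*(q + 3)*(q^2 - 16) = (q - 5)*(q - 4)*(q - 1)*(q + 3)*(q + 4)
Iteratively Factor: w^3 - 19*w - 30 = (w + 3)*(w^2 - 3*w - 10) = (w + 2)*(w + 3)*(w - 5)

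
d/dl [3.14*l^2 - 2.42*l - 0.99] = 6.28*l - 2.42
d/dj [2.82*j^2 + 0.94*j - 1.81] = 5.64*j + 0.94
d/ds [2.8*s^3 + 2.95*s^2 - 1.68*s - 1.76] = 8.4*s^2 + 5.9*s - 1.68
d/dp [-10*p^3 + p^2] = 2*p*(1 - 15*p)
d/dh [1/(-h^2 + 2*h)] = 2*(h - 1)/(h^2*(h - 2)^2)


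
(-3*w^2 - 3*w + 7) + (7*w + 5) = -3*w^2 + 4*w + 12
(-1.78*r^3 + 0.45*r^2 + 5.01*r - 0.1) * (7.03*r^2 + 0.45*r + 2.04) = -12.5134*r^5 + 2.3625*r^4 + 31.7916*r^3 + 2.4695*r^2 + 10.1754*r - 0.204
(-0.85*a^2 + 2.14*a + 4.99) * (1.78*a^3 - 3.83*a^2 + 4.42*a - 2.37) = -1.513*a^5 + 7.0647*a^4 - 3.071*a^3 - 7.6384*a^2 + 16.984*a - 11.8263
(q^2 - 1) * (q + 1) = q^3 + q^2 - q - 1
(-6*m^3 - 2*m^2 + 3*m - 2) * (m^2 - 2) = -6*m^5 - 2*m^4 + 15*m^3 + 2*m^2 - 6*m + 4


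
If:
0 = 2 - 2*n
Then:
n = 1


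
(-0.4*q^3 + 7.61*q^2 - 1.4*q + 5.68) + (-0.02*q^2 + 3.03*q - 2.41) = -0.4*q^3 + 7.59*q^2 + 1.63*q + 3.27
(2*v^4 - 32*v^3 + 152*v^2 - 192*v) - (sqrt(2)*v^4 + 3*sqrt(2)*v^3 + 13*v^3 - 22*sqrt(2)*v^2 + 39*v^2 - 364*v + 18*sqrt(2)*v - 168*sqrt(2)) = -sqrt(2)*v^4 + 2*v^4 - 45*v^3 - 3*sqrt(2)*v^3 + 22*sqrt(2)*v^2 + 113*v^2 - 18*sqrt(2)*v + 172*v + 168*sqrt(2)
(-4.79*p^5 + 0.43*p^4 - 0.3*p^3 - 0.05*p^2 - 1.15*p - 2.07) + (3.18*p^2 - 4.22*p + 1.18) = -4.79*p^5 + 0.43*p^4 - 0.3*p^3 + 3.13*p^2 - 5.37*p - 0.89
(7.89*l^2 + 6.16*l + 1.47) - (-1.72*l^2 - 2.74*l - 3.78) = 9.61*l^2 + 8.9*l + 5.25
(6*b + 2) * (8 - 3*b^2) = -18*b^3 - 6*b^2 + 48*b + 16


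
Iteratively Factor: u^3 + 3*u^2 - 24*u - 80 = (u - 5)*(u^2 + 8*u + 16) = (u - 5)*(u + 4)*(u + 4)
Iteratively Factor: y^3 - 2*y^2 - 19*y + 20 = (y + 4)*(y^2 - 6*y + 5) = (y - 1)*(y + 4)*(y - 5)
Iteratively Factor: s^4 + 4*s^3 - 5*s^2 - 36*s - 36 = (s + 3)*(s^3 + s^2 - 8*s - 12) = (s + 2)*(s + 3)*(s^2 - s - 6) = (s - 3)*(s + 2)*(s + 3)*(s + 2)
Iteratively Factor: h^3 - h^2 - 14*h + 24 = (h + 4)*(h^2 - 5*h + 6) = (h - 3)*(h + 4)*(h - 2)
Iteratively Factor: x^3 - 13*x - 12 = (x - 4)*(x^2 + 4*x + 3) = (x - 4)*(x + 3)*(x + 1)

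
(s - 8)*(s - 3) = s^2 - 11*s + 24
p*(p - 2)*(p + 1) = p^3 - p^2 - 2*p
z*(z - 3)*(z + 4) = z^3 + z^2 - 12*z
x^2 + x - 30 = (x - 5)*(x + 6)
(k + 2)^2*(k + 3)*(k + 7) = k^4 + 14*k^3 + 65*k^2 + 124*k + 84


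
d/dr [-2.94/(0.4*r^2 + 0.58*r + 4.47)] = (2.352*r + 1.7052)/(0.4*r^2 + 0.58*r + 4.47)^2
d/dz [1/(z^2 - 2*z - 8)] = 2*(1 - z)/(-z^2 + 2*z + 8)^2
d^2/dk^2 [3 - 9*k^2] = -18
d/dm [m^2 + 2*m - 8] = 2*m + 2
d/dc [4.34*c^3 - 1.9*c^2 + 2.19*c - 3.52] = 13.02*c^2 - 3.8*c + 2.19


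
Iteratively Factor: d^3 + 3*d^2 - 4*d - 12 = (d + 2)*(d^2 + d - 6) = (d + 2)*(d + 3)*(d - 2)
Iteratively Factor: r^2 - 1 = (r + 1)*(r - 1)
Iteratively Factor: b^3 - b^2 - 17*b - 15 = (b - 5)*(b^2 + 4*b + 3) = (b - 5)*(b + 1)*(b + 3)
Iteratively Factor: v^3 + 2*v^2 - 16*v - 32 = (v + 4)*(v^2 - 2*v - 8) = (v - 4)*(v + 4)*(v + 2)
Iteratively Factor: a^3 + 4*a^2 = (a + 4)*(a^2) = a*(a + 4)*(a)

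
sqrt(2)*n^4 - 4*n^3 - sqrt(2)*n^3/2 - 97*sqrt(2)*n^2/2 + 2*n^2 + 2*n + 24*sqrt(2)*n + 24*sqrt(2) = (n - 1)*(n - 6*sqrt(2))*(n + 4*sqrt(2))*(sqrt(2)*n + sqrt(2)/2)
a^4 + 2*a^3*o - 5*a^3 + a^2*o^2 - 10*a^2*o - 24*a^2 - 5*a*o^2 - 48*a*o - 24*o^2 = (a - 8)*(a + 3)*(a + o)^2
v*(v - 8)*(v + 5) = v^3 - 3*v^2 - 40*v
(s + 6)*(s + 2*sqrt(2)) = s^2 + 2*sqrt(2)*s + 6*s + 12*sqrt(2)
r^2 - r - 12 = (r - 4)*(r + 3)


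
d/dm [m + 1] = 1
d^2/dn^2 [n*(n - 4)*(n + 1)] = 6*n - 6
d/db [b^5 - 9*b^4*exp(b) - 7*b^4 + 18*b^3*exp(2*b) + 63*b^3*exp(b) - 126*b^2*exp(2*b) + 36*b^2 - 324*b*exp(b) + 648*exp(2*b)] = -9*b^4*exp(b) + 5*b^4 + 36*b^3*exp(2*b) + 27*b^3*exp(b) - 28*b^3 - 198*b^2*exp(2*b) + 189*b^2*exp(b) - 252*b*exp(2*b) - 324*b*exp(b) + 72*b + 1296*exp(2*b) - 324*exp(b)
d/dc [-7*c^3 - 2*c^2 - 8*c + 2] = -21*c^2 - 4*c - 8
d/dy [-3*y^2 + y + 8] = 1 - 6*y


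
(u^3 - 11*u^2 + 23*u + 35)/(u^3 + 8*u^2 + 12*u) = (u^3 - 11*u^2 + 23*u + 35)/(u*(u^2 + 8*u + 12))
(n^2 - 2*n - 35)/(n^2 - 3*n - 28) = (n + 5)/(n + 4)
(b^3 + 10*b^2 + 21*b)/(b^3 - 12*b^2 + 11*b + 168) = b*(b + 7)/(b^2 - 15*b + 56)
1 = 1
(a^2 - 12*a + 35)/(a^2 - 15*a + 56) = (a - 5)/(a - 8)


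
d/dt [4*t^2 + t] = 8*t + 1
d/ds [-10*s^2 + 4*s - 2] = 4 - 20*s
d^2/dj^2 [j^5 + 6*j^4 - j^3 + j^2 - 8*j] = 20*j^3 + 72*j^2 - 6*j + 2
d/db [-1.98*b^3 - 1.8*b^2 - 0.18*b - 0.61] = -5.94*b^2 - 3.6*b - 0.18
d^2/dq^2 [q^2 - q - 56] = 2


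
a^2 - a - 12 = (a - 4)*(a + 3)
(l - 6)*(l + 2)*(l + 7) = l^3 + 3*l^2 - 40*l - 84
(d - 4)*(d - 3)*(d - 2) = d^3 - 9*d^2 + 26*d - 24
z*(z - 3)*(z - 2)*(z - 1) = z^4 - 6*z^3 + 11*z^2 - 6*z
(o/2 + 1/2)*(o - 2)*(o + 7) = o^3/2 + 3*o^2 - 9*o/2 - 7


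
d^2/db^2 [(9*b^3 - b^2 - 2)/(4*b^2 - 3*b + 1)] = 22*(3*b^3 - 15*b^2 + 9*b - 1)/(64*b^6 - 144*b^5 + 156*b^4 - 99*b^3 + 39*b^2 - 9*b + 1)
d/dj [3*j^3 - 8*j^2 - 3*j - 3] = 9*j^2 - 16*j - 3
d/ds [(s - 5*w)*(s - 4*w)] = 2*s - 9*w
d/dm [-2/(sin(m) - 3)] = 2*cos(m)/(sin(m) - 3)^2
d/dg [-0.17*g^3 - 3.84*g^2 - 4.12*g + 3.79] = -0.51*g^2 - 7.68*g - 4.12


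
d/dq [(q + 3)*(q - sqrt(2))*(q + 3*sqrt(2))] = 3*q^2 + 4*sqrt(2)*q + 6*q - 6 + 6*sqrt(2)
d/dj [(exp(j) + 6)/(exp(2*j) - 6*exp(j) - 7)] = (-2*(exp(j) - 3)*(exp(j) + 6) + exp(2*j) - 6*exp(j) - 7)*exp(j)/(-exp(2*j) + 6*exp(j) + 7)^2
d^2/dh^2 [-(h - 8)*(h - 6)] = -2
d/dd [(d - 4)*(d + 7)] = 2*d + 3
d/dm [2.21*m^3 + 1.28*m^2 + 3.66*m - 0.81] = 6.63*m^2 + 2.56*m + 3.66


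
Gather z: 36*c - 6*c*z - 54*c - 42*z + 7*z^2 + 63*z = -18*c + 7*z^2 + z*(21 - 6*c)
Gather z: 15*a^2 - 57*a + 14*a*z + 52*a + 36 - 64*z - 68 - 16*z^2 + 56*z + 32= 15*a^2 - 5*a - 16*z^2 + z*(14*a - 8)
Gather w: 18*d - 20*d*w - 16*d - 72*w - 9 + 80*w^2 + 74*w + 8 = 2*d + 80*w^2 + w*(2 - 20*d) - 1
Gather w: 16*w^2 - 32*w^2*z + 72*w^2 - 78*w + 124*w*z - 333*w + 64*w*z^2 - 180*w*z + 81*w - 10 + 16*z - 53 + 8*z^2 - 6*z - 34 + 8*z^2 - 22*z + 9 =w^2*(88 - 32*z) + w*(64*z^2 - 56*z - 330) + 16*z^2 - 12*z - 88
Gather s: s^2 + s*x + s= s^2 + s*(x + 1)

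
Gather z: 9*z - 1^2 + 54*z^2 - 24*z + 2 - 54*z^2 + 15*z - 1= 0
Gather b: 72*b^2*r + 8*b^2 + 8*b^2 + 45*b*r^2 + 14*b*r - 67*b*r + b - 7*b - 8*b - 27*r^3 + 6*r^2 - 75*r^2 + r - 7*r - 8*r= b^2*(72*r + 16) + b*(45*r^2 - 53*r - 14) - 27*r^3 - 69*r^2 - 14*r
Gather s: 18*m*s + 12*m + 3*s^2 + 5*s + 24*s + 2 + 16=12*m + 3*s^2 + s*(18*m + 29) + 18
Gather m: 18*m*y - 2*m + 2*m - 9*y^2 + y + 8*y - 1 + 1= 18*m*y - 9*y^2 + 9*y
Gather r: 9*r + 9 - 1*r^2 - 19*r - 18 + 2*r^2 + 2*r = r^2 - 8*r - 9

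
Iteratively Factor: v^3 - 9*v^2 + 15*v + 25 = (v - 5)*(v^2 - 4*v - 5) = (v - 5)*(v + 1)*(v - 5)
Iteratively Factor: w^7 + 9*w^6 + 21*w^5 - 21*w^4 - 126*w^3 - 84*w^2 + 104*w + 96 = (w + 1)*(w^6 + 8*w^5 + 13*w^4 - 34*w^3 - 92*w^2 + 8*w + 96) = (w - 1)*(w + 1)*(w^5 + 9*w^4 + 22*w^3 - 12*w^2 - 104*w - 96) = (w - 2)*(w - 1)*(w + 1)*(w^4 + 11*w^3 + 44*w^2 + 76*w + 48) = (w - 2)*(w - 1)*(w + 1)*(w + 2)*(w^3 + 9*w^2 + 26*w + 24) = (w - 2)*(w - 1)*(w + 1)*(w + 2)^2*(w^2 + 7*w + 12) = (w - 2)*(w - 1)*(w + 1)*(w + 2)^2*(w + 4)*(w + 3)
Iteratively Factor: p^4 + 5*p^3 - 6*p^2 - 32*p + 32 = (p - 2)*(p^3 + 7*p^2 + 8*p - 16) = (p - 2)*(p + 4)*(p^2 + 3*p - 4) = (p - 2)*(p - 1)*(p + 4)*(p + 4)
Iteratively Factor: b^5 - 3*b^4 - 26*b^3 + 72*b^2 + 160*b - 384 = (b - 4)*(b^4 + b^3 - 22*b^2 - 16*b + 96) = (b - 4)^2*(b^3 + 5*b^2 - 2*b - 24) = (b - 4)^2*(b + 4)*(b^2 + b - 6) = (b - 4)^2*(b - 2)*(b + 4)*(b + 3)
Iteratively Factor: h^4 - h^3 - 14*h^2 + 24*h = (h + 4)*(h^3 - 5*h^2 + 6*h) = h*(h + 4)*(h^2 - 5*h + 6) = h*(h - 3)*(h + 4)*(h - 2)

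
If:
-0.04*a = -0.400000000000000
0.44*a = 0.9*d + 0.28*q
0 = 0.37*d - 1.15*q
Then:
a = 10.00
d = 4.44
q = 1.43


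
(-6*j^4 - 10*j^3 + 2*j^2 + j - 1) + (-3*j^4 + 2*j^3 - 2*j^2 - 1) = -9*j^4 - 8*j^3 + j - 2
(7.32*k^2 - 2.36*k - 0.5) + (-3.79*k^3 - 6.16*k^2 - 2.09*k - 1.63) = -3.79*k^3 + 1.16*k^2 - 4.45*k - 2.13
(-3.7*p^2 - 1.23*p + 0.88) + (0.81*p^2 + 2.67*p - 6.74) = -2.89*p^2 + 1.44*p - 5.86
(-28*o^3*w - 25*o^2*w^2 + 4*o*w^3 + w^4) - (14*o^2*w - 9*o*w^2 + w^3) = -28*o^3*w - 25*o^2*w^2 - 14*o^2*w + 4*o*w^3 + 9*o*w^2 + w^4 - w^3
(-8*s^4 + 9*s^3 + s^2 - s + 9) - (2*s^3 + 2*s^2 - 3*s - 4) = -8*s^4 + 7*s^3 - s^2 + 2*s + 13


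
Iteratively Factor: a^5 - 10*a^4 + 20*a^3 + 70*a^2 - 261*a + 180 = (a - 4)*(a^4 - 6*a^3 - 4*a^2 + 54*a - 45) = (a - 4)*(a - 1)*(a^3 - 5*a^2 - 9*a + 45) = (a - 5)*(a - 4)*(a - 1)*(a^2 - 9) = (a - 5)*(a - 4)*(a - 1)*(a + 3)*(a - 3)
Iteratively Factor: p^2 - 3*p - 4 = (p + 1)*(p - 4)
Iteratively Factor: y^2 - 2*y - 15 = (y + 3)*(y - 5)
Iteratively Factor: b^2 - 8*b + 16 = (b - 4)*(b - 4)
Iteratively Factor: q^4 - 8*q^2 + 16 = (q + 2)*(q^3 - 2*q^2 - 4*q + 8) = (q - 2)*(q + 2)*(q^2 - 4) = (q - 2)^2*(q + 2)*(q + 2)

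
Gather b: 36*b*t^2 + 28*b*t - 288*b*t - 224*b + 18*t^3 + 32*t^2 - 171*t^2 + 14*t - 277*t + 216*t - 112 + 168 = b*(36*t^2 - 260*t - 224) + 18*t^3 - 139*t^2 - 47*t + 56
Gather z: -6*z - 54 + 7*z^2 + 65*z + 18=7*z^2 + 59*z - 36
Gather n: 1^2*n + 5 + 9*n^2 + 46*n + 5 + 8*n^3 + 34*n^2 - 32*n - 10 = 8*n^3 + 43*n^2 + 15*n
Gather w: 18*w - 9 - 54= 18*w - 63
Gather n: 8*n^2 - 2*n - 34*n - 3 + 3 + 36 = 8*n^2 - 36*n + 36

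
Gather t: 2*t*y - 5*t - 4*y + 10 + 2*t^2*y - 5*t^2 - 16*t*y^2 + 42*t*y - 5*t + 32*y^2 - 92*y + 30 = t^2*(2*y - 5) + t*(-16*y^2 + 44*y - 10) + 32*y^2 - 96*y + 40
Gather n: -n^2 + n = -n^2 + n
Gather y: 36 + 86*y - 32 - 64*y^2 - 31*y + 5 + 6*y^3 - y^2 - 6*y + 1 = 6*y^3 - 65*y^2 + 49*y + 10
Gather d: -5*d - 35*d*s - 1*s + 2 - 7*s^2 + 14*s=d*(-35*s - 5) - 7*s^2 + 13*s + 2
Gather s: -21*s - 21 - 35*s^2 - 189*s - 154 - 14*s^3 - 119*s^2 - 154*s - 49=-14*s^3 - 154*s^2 - 364*s - 224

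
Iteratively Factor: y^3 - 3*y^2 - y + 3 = (y - 3)*(y^2 - 1) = (y - 3)*(y - 1)*(y + 1)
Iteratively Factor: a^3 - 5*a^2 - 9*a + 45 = (a - 5)*(a^2 - 9) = (a - 5)*(a + 3)*(a - 3)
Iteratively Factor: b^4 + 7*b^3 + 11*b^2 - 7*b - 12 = (b + 1)*(b^3 + 6*b^2 + 5*b - 12) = (b - 1)*(b + 1)*(b^2 + 7*b + 12) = (b - 1)*(b + 1)*(b + 4)*(b + 3)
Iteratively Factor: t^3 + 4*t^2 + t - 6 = (t - 1)*(t^2 + 5*t + 6) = (t - 1)*(t + 2)*(t + 3)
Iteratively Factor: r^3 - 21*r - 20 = (r + 1)*(r^2 - r - 20) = (r + 1)*(r + 4)*(r - 5)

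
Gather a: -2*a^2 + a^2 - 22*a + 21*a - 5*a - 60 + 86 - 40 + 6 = -a^2 - 6*a - 8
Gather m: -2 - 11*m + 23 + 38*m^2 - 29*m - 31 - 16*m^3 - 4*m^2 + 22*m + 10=-16*m^3 + 34*m^2 - 18*m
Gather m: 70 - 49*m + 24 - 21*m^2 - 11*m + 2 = -21*m^2 - 60*m + 96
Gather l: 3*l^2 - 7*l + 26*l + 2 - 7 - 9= 3*l^2 + 19*l - 14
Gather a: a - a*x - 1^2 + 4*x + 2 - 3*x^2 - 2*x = a*(1 - x) - 3*x^2 + 2*x + 1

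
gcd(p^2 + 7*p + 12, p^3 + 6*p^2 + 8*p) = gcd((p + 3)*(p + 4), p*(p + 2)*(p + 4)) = p + 4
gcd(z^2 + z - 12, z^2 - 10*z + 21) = z - 3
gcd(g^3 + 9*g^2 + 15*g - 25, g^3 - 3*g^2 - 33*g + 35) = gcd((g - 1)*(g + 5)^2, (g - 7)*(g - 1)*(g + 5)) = g^2 + 4*g - 5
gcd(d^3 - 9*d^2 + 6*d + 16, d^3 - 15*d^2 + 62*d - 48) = d - 8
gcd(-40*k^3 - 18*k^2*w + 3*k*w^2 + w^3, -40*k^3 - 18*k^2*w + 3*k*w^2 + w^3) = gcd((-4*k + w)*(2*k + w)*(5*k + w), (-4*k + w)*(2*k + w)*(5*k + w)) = -40*k^3 - 18*k^2*w + 3*k*w^2 + w^3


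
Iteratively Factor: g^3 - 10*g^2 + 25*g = (g - 5)*(g^2 - 5*g) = (g - 5)^2*(g)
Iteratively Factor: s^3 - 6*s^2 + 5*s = (s - 1)*(s^2 - 5*s) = (s - 5)*(s - 1)*(s)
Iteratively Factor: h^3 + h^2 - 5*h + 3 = (h - 1)*(h^2 + 2*h - 3) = (h - 1)^2*(h + 3)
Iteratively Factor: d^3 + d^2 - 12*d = (d + 4)*(d^2 - 3*d) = (d - 3)*(d + 4)*(d)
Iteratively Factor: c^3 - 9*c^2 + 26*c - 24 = (c - 2)*(c^2 - 7*c + 12) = (c - 3)*(c - 2)*(c - 4)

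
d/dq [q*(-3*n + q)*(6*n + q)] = -18*n^2 + 6*n*q + 3*q^2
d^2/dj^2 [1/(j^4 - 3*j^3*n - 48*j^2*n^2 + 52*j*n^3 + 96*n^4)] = 2*(3*(-2*j^2 + 3*j*n + 16*n^2)*(j^4 - 3*j^3*n - 48*j^2*n^2 + 52*j*n^3 + 96*n^4) + (4*j^3 - 9*j^2*n - 96*j*n^2 + 52*n^3)^2)/(j^4 - 3*j^3*n - 48*j^2*n^2 + 52*j*n^3 + 96*n^4)^3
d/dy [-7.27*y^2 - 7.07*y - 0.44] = -14.54*y - 7.07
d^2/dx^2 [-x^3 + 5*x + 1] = -6*x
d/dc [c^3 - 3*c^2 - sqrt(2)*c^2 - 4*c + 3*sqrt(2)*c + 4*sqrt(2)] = 3*c^2 - 6*c - 2*sqrt(2)*c - 4 + 3*sqrt(2)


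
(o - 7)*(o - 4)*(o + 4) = o^3 - 7*o^2 - 16*o + 112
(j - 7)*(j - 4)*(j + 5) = j^3 - 6*j^2 - 27*j + 140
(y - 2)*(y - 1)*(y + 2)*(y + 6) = y^4 + 5*y^3 - 10*y^2 - 20*y + 24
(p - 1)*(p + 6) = p^2 + 5*p - 6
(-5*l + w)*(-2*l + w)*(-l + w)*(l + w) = -10*l^4 + 7*l^3*w + 9*l^2*w^2 - 7*l*w^3 + w^4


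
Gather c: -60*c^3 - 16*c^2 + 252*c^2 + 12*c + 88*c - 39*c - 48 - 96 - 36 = -60*c^3 + 236*c^2 + 61*c - 180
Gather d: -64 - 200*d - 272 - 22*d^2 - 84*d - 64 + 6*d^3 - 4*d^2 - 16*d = 6*d^3 - 26*d^2 - 300*d - 400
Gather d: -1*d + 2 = 2 - d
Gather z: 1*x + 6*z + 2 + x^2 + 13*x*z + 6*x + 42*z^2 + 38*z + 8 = x^2 + 7*x + 42*z^2 + z*(13*x + 44) + 10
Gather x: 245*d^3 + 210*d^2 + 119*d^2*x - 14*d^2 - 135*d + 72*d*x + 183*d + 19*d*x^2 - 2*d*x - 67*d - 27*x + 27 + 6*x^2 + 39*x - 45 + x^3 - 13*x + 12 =245*d^3 + 196*d^2 - 19*d + x^3 + x^2*(19*d + 6) + x*(119*d^2 + 70*d - 1) - 6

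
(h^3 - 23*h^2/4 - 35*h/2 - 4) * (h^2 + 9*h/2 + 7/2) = h^5 - 5*h^4/4 - 319*h^3/8 - 823*h^2/8 - 317*h/4 - 14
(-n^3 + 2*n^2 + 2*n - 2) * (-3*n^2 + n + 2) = 3*n^5 - 7*n^4 - 6*n^3 + 12*n^2 + 2*n - 4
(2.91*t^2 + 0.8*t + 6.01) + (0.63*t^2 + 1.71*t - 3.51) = 3.54*t^2 + 2.51*t + 2.5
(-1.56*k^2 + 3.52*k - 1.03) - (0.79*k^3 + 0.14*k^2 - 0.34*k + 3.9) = -0.79*k^3 - 1.7*k^2 + 3.86*k - 4.93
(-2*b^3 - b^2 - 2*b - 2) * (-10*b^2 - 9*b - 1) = 20*b^5 + 28*b^4 + 31*b^3 + 39*b^2 + 20*b + 2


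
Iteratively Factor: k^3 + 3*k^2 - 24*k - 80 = (k - 5)*(k^2 + 8*k + 16) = (k - 5)*(k + 4)*(k + 4)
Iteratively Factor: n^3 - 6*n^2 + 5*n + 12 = (n - 4)*(n^2 - 2*n - 3) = (n - 4)*(n - 3)*(n + 1)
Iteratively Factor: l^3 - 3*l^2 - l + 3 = (l + 1)*(l^2 - 4*l + 3) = (l - 3)*(l + 1)*(l - 1)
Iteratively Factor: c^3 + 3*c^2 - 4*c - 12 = (c + 3)*(c^2 - 4) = (c + 2)*(c + 3)*(c - 2)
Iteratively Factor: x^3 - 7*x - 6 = (x - 3)*(x^2 + 3*x + 2) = (x - 3)*(x + 1)*(x + 2)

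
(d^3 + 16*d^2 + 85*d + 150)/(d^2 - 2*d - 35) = (d^2 + 11*d + 30)/(d - 7)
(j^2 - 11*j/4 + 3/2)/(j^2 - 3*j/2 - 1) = (4*j - 3)/(2*(2*j + 1))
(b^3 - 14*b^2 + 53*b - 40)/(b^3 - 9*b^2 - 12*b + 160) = (b - 1)/(b + 4)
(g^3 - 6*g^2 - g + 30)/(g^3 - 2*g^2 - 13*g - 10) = (g - 3)/(g + 1)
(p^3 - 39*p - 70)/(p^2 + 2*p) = p - 2 - 35/p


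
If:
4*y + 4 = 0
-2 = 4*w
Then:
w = -1/2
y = -1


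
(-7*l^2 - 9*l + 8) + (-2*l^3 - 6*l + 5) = -2*l^3 - 7*l^2 - 15*l + 13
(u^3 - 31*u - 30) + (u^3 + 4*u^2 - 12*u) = 2*u^3 + 4*u^2 - 43*u - 30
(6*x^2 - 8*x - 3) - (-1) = 6*x^2 - 8*x - 2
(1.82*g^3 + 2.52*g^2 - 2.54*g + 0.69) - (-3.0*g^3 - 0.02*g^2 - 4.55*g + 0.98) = 4.82*g^3 + 2.54*g^2 + 2.01*g - 0.29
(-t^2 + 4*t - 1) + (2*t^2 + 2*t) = t^2 + 6*t - 1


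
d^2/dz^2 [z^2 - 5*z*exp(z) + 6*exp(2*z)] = -5*z*exp(z) + 24*exp(2*z) - 10*exp(z) + 2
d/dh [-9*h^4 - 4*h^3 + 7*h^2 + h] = -36*h^3 - 12*h^2 + 14*h + 1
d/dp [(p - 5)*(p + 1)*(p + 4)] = 3*p^2 - 21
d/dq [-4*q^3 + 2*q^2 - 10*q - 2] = -12*q^2 + 4*q - 10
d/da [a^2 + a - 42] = 2*a + 1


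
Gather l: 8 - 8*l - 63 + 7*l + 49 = -l - 6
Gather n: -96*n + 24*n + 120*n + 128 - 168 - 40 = 48*n - 80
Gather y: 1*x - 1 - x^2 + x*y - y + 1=-x^2 + x + y*(x - 1)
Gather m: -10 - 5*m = -5*m - 10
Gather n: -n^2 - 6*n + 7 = -n^2 - 6*n + 7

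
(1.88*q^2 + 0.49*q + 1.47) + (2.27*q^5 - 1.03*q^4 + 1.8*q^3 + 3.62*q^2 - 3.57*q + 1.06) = 2.27*q^5 - 1.03*q^4 + 1.8*q^3 + 5.5*q^2 - 3.08*q + 2.53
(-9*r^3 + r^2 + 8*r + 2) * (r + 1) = -9*r^4 - 8*r^3 + 9*r^2 + 10*r + 2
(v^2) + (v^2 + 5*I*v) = 2*v^2 + 5*I*v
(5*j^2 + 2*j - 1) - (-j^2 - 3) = 6*j^2 + 2*j + 2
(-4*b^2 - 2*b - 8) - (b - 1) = -4*b^2 - 3*b - 7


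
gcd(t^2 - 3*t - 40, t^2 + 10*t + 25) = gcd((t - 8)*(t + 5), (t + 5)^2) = t + 5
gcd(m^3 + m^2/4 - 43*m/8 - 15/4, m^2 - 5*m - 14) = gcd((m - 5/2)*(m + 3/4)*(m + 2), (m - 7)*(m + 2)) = m + 2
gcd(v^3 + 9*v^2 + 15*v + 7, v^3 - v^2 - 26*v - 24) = v + 1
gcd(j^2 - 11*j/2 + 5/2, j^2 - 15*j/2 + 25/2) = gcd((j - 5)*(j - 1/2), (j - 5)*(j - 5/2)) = j - 5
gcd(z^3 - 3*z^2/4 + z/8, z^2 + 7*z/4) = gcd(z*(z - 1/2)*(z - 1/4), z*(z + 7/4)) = z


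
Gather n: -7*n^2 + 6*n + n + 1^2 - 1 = -7*n^2 + 7*n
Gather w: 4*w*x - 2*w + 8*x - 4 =w*(4*x - 2) + 8*x - 4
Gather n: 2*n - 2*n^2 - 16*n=-2*n^2 - 14*n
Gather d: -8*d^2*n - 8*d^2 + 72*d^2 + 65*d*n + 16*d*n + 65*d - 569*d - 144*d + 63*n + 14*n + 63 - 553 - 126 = d^2*(64 - 8*n) + d*(81*n - 648) + 77*n - 616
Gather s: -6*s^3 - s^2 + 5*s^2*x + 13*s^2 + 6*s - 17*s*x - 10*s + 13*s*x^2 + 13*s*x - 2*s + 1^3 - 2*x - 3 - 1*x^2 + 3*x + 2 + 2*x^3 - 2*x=-6*s^3 + s^2*(5*x + 12) + s*(13*x^2 - 4*x - 6) + 2*x^3 - x^2 - x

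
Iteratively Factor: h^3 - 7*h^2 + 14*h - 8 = (h - 1)*(h^2 - 6*h + 8) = (h - 2)*(h - 1)*(h - 4)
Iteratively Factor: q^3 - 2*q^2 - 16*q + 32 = (q - 2)*(q^2 - 16) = (q - 4)*(q - 2)*(q + 4)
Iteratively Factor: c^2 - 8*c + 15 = (c - 3)*(c - 5)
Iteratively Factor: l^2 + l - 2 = (l - 1)*(l + 2)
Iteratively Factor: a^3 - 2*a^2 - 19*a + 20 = (a - 1)*(a^2 - a - 20) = (a - 5)*(a - 1)*(a + 4)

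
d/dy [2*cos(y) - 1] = -2*sin(y)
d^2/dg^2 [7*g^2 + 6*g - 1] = 14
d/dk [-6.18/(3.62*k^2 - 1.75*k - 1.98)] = (44.7432*k - 10.815)/(-3.62*k^2 + 1.75*k + 1.98)^2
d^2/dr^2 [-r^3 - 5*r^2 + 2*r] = -6*r - 10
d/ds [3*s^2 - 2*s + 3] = 6*s - 2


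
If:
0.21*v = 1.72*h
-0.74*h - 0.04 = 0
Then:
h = -0.05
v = -0.44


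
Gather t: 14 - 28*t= 14 - 28*t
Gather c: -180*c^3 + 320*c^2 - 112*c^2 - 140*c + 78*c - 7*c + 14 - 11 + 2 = -180*c^3 + 208*c^2 - 69*c + 5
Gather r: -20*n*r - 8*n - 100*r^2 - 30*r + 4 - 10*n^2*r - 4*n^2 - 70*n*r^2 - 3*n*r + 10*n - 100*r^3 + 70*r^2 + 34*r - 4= -4*n^2 + 2*n - 100*r^3 + r^2*(-70*n - 30) + r*(-10*n^2 - 23*n + 4)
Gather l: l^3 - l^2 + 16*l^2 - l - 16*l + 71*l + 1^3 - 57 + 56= l^3 + 15*l^2 + 54*l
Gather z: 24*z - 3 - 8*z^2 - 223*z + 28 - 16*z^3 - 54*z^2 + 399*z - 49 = -16*z^3 - 62*z^2 + 200*z - 24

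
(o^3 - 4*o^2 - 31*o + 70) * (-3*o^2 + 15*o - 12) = -3*o^5 + 27*o^4 + 21*o^3 - 627*o^2 + 1422*o - 840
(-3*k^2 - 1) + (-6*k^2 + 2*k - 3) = -9*k^2 + 2*k - 4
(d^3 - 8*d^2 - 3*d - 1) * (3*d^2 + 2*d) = 3*d^5 - 22*d^4 - 25*d^3 - 9*d^2 - 2*d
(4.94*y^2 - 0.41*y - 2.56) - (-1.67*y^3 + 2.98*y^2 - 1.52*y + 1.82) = 1.67*y^3 + 1.96*y^2 + 1.11*y - 4.38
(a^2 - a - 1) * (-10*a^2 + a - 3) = -10*a^4 + 11*a^3 + 6*a^2 + 2*a + 3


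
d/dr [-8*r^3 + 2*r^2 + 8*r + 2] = -24*r^2 + 4*r + 8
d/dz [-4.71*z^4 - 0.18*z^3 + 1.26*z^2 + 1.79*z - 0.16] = -18.84*z^3 - 0.54*z^2 + 2.52*z + 1.79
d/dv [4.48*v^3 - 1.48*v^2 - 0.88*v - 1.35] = 13.44*v^2 - 2.96*v - 0.88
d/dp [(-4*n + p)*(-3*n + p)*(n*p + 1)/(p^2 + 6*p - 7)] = (-2*(3*n - p)*(4*n - p)*(p + 3)*(n*p + 1) + (p^2 + 6*p - 7)*(n*(3*n - p)*(4*n - p) - (3*n - p)*(n*p + 1) - (4*n - p)*(n*p + 1)))/(p^2 + 6*p - 7)^2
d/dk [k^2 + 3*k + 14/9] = 2*k + 3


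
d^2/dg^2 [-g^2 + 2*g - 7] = -2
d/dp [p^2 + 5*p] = 2*p + 5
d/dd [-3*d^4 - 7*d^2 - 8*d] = -12*d^3 - 14*d - 8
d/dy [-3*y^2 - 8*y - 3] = -6*y - 8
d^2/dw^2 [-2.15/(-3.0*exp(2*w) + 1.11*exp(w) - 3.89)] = ((2.3865 - 25.8*exp(w))*(3.0*exp(2*w) - 1.11*exp(w) + 3.89) + 2.15*(6.0*exp(w) - 1.11)*(12.0*exp(w) - 2.22)*exp(w))*exp(w)/(3.0*exp(2*w) - 1.11*exp(w) + 3.89)^3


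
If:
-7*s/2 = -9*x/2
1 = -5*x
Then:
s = -9/35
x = -1/5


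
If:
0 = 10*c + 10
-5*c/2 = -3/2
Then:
No Solution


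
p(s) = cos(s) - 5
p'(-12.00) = -0.54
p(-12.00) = -4.16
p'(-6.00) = -0.28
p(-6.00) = -4.04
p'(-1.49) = 1.00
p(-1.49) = -4.92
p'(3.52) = 0.37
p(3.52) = -5.93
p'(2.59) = -0.52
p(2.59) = -5.85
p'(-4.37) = -0.94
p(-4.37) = -5.34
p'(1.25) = -0.95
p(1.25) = -4.68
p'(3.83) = 0.64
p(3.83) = -5.77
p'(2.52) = -0.58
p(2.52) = -5.81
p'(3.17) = 0.03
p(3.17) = -6.00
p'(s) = -sin(s)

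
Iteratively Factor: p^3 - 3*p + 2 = (p - 1)*(p^2 + p - 2) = (p - 1)^2*(p + 2)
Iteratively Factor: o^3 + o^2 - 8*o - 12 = (o + 2)*(o^2 - o - 6) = (o - 3)*(o + 2)*(o + 2)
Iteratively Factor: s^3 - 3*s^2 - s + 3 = (s + 1)*(s^2 - 4*s + 3) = (s - 3)*(s + 1)*(s - 1)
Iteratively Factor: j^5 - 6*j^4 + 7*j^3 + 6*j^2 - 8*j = (j + 1)*(j^4 - 7*j^3 + 14*j^2 - 8*j) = (j - 4)*(j + 1)*(j^3 - 3*j^2 + 2*j) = (j - 4)*(j - 2)*(j + 1)*(j^2 - j) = (j - 4)*(j - 2)*(j - 1)*(j + 1)*(j)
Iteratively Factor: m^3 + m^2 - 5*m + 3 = (m - 1)*(m^2 + 2*m - 3) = (m - 1)^2*(m + 3)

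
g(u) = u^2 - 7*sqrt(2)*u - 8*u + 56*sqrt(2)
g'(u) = 2*u - 7*sqrt(2) - 8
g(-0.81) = 94.35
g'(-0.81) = -19.52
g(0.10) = 77.42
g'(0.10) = -17.70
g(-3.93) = 164.99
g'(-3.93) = -25.76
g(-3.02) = 142.37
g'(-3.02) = -23.94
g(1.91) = 48.66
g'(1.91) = -14.08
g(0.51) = 70.33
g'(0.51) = -16.88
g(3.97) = 23.90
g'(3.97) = -9.96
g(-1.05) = 99.09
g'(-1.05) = -20.00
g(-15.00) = 572.69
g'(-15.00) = -47.90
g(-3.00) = 141.89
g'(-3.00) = -23.90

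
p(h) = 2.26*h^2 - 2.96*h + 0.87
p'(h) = 4.52*h - 2.96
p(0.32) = 0.15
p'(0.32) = -1.51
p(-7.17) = 138.28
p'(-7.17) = -35.37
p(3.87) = 23.26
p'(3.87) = 14.53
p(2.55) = 8.02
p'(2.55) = 8.57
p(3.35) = 16.32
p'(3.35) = 12.18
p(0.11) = 0.57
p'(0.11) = -2.46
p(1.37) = 1.06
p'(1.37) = 3.23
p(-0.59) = 3.40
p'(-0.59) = -5.63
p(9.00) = 157.29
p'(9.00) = 37.72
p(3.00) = 12.33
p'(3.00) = 10.60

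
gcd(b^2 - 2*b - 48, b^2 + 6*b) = b + 6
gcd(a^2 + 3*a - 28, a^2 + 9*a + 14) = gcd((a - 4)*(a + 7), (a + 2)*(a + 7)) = a + 7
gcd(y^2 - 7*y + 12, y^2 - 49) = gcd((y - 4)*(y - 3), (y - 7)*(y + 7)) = 1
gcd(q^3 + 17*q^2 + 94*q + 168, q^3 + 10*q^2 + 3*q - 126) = q^2 + 13*q + 42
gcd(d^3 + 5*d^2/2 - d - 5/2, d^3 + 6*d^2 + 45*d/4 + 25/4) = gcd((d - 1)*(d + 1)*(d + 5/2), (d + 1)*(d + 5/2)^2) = d^2 + 7*d/2 + 5/2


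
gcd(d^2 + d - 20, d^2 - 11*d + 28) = d - 4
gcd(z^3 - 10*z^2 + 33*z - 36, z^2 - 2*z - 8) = z - 4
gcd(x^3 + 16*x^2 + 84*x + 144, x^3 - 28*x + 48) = x + 6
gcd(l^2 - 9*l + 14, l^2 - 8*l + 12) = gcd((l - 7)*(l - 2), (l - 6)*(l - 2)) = l - 2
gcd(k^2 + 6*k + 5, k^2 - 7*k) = 1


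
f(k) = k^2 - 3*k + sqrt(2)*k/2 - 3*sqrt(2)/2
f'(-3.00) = -8.29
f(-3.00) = 13.76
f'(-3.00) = -8.29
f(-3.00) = 13.76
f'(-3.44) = -9.17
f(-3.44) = 17.60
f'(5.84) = 9.39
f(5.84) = 18.59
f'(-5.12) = -12.53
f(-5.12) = 35.83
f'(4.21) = 6.13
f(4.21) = 5.95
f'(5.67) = 9.05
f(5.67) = 17.03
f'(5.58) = 8.87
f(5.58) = 16.22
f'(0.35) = -1.59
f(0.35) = -2.80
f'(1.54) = 0.79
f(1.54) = -3.28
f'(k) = 2*k - 3 + sqrt(2)/2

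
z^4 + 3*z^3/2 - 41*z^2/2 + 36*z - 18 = (z - 2)*(z - 3/2)*(z - 1)*(z + 6)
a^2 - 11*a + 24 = (a - 8)*(a - 3)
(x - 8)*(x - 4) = x^2 - 12*x + 32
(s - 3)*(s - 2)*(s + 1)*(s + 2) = s^4 - 2*s^3 - 7*s^2 + 8*s + 12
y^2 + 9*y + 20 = (y + 4)*(y + 5)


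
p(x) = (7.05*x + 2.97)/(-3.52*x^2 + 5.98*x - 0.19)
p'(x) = (7.04*x - 5.98)*(7.05*x + 2.97)/(-3.52*x^2 + 5.98*x - 0.19)^2 + 7.05/(-3.52*x^2 + 5.98*x - 0.19)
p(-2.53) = 0.39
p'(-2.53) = 0.06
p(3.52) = -1.22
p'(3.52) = 0.70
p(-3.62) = 0.33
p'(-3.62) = 0.05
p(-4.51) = 0.29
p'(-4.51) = 0.04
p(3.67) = -1.12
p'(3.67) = 0.60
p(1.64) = 97.00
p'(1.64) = 3650.92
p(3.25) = -1.44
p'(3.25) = 0.97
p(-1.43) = 0.45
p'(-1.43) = 0.01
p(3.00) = -1.73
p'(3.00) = 1.38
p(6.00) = -0.50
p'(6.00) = 0.12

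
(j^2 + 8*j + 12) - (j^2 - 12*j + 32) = 20*j - 20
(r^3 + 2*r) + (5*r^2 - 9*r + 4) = r^3 + 5*r^2 - 7*r + 4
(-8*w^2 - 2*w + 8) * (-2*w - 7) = 16*w^3 + 60*w^2 - 2*w - 56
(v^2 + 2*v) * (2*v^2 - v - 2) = 2*v^4 + 3*v^3 - 4*v^2 - 4*v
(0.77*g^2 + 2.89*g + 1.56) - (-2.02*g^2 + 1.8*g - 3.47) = 2.79*g^2 + 1.09*g + 5.03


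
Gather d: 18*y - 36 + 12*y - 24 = 30*y - 60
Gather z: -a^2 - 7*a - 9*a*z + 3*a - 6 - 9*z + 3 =-a^2 - 4*a + z*(-9*a - 9) - 3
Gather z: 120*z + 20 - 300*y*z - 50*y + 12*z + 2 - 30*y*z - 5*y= -55*y + z*(132 - 330*y) + 22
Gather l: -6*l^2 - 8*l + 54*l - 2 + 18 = -6*l^2 + 46*l + 16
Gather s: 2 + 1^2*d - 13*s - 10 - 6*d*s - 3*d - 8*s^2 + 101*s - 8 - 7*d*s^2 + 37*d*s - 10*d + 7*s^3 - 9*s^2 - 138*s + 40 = -12*d + 7*s^3 + s^2*(-7*d - 17) + s*(31*d - 50) + 24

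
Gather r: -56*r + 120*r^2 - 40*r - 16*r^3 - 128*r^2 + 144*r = -16*r^3 - 8*r^2 + 48*r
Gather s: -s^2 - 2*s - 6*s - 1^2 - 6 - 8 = -s^2 - 8*s - 15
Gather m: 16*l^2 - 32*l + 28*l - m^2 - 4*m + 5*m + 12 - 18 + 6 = 16*l^2 - 4*l - m^2 + m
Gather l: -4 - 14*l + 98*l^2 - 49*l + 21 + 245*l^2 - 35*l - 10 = 343*l^2 - 98*l + 7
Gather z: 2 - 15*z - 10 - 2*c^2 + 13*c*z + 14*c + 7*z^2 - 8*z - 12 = -2*c^2 + 14*c + 7*z^2 + z*(13*c - 23) - 20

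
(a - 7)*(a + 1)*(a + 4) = a^3 - 2*a^2 - 31*a - 28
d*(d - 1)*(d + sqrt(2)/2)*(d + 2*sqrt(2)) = d^4 - d^3 + 5*sqrt(2)*d^3/2 - 5*sqrt(2)*d^2/2 + 2*d^2 - 2*d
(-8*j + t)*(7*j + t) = -56*j^2 - j*t + t^2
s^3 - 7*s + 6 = (s - 2)*(s - 1)*(s + 3)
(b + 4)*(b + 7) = b^2 + 11*b + 28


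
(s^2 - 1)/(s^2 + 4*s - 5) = (s + 1)/(s + 5)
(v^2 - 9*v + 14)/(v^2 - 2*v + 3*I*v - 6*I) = (v - 7)/(v + 3*I)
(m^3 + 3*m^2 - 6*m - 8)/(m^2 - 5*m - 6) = (m^2 + 2*m - 8)/(m - 6)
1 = 1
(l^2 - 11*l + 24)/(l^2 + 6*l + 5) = (l^2 - 11*l + 24)/(l^2 + 6*l + 5)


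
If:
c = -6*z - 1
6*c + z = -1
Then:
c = -1/7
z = -1/7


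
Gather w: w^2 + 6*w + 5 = w^2 + 6*w + 5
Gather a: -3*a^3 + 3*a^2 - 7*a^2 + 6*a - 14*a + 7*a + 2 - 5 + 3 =-3*a^3 - 4*a^2 - a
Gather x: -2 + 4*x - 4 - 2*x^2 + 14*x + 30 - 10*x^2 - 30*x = -12*x^2 - 12*x + 24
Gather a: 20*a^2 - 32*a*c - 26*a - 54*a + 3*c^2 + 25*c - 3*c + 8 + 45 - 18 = 20*a^2 + a*(-32*c - 80) + 3*c^2 + 22*c + 35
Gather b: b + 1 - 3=b - 2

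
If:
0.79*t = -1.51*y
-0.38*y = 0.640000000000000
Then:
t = 3.22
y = -1.68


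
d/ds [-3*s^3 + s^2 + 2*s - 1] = -9*s^2 + 2*s + 2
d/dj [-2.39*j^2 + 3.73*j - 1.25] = 3.73 - 4.78*j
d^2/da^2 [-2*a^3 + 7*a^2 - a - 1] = 14 - 12*a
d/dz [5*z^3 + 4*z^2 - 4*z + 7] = 15*z^2 + 8*z - 4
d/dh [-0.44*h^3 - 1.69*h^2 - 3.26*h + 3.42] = -1.32*h^2 - 3.38*h - 3.26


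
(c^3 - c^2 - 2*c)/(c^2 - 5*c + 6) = c*(c + 1)/(c - 3)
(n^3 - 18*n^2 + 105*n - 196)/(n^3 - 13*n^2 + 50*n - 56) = (n - 7)/(n - 2)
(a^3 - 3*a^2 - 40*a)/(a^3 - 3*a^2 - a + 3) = a*(a^2 - 3*a - 40)/(a^3 - 3*a^2 - a + 3)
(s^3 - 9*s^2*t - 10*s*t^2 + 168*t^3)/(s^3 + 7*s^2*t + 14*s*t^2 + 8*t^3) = (s^2 - 13*s*t + 42*t^2)/(s^2 + 3*s*t + 2*t^2)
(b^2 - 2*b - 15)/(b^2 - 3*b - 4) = (-b^2 + 2*b + 15)/(-b^2 + 3*b + 4)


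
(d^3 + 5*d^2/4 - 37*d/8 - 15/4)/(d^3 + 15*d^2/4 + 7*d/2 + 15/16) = 2*(d - 2)/(2*d + 1)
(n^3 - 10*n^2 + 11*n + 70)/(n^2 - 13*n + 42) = (n^2 - 3*n - 10)/(n - 6)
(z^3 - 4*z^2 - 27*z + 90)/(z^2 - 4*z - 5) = (-z^3 + 4*z^2 + 27*z - 90)/(-z^2 + 4*z + 5)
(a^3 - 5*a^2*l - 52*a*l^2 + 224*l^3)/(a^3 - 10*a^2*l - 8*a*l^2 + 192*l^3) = (a^2 + 3*a*l - 28*l^2)/(a^2 - 2*a*l - 24*l^2)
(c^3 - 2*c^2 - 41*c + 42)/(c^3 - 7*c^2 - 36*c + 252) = (c - 1)/(c - 6)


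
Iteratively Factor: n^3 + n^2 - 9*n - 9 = (n - 3)*(n^2 + 4*n + 3) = (n - 3)*(n + 1)*(n + 3)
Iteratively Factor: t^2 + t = (t + 1)*(t)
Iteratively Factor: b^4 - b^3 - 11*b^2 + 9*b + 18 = (b + 3)*(b^3 - 4*b^2 + b + 6) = (b - 2)*(b + 3)*(b^2 - 2*b - 3) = (b - 3)*(b - 2)*(b + 3)*(b + 1)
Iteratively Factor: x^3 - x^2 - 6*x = (x)*(x^2 - x - 6) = x*(x + 2)*(x - 3)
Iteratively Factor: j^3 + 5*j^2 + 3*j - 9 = (j + 3)*(j^2 + 2*j - 3) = (j + 3)^2*(j - 1)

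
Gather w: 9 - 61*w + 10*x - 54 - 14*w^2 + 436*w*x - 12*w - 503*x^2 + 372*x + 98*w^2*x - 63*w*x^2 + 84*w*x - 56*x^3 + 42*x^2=w^2*(98*x - 14) + w*(-63*x^2 + 520*x - 73) - 56*x^3 - 461*x^2 + 382*x - 45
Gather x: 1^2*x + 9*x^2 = 9*x^2 + x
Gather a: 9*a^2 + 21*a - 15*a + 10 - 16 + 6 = 9*a^2 + 6*a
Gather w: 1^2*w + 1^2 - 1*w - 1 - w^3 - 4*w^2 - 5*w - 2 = -w^3 - 4*w^2 - 5*w - 2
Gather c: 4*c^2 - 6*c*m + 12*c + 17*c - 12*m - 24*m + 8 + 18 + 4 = 4*c^2 + c*(29 - 6*m) - 36*m + 30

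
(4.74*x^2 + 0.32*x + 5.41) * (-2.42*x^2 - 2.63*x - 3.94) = -11.4708*x^4 - 13.2406*x^3 - 32.6094*x^2 - 15.4891*x - 21.3154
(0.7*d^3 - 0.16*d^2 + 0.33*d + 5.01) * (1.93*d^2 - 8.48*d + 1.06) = 1.351*d^5 - 6.2448*d^4 + 2.7357*d^3 + 6.7013*d^2 - 42.135*d + 5.3106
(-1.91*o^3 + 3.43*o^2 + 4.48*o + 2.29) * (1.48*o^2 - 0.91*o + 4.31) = -2.8268*o^5 + 6.8145*o^4 - 4.723*o^3 + 14.0957*o^2 + 17.2249*o + 9.8699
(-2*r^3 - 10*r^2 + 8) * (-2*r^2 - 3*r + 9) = 4*r^5 + 26*r^4 + 12*r^3 - 106*r^2 - 24*r + 72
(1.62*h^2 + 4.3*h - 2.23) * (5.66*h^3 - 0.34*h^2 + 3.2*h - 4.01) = 9.1692*h^5 + 23.7872*h^4 - 8.8998*h^3 + 8.022*h^2 - 24.379*h + 8.9423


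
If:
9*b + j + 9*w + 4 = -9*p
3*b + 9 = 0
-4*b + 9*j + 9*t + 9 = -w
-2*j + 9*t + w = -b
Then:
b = -3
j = -24/11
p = 277/99 - w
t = -w/9 - 5/33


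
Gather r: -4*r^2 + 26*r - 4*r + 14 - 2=-4*r^2 + 22*r + 12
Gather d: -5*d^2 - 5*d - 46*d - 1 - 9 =-5*d^2 - 51*d - 10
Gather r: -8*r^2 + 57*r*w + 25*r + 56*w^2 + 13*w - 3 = -8*r^2 + r*(57*w + 25) + 56*w^2 + 13*w - 3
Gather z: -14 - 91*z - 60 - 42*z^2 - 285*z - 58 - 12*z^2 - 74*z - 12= -54*z^2 - 450*z - 144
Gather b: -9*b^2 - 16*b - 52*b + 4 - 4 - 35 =-9*b^2 - 68*b - 35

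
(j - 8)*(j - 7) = j^2 - 15*j + 56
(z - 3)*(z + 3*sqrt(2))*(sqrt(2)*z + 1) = sqrt(2)*z^3 - 3*sqrt(2)*z^2 + 7*z^2 - 21*z + 3*sqrt(2)*z - 9*sqrt(2)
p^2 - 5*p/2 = p*(p - 5/2)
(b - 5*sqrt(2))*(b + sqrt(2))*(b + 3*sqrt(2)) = b^3 - sqrt(2)*b^2 - 34*b - 30*sqrt(2)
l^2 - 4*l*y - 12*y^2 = (l - 6*y)*(l + 2*y)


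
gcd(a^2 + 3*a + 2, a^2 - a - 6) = a + 2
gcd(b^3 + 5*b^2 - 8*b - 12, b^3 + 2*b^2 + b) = b + 1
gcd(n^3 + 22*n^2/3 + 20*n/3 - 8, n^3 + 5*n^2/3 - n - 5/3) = 1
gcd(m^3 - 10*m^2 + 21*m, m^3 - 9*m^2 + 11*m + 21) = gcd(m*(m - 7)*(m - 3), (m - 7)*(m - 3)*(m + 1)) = m^2 - 10*m + 21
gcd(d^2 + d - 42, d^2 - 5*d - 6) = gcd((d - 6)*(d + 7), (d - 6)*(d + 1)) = d - 6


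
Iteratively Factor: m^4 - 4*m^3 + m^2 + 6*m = (m - 3)*(m^3 - m^2 - 2*m) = m*(m - 3)*(m^2 - m - 2) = m*(m - 3)*(m - 2)*(m + 1)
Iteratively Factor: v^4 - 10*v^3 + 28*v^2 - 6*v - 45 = (v - 3)*(v^3 - 7*v^2 + 7*v + 15) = (v - 5)*(v - 3)*(v^2 - 2*v - 3) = (v - 5)*(v - 3)*(v + 1)*(v - 3)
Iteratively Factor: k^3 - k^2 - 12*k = (k)*(k^2 - k - 12) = k*(k - 4)*(k + 3)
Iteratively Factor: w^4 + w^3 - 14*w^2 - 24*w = (w - 4)*(w^3 + 5*w^2 + 6*w) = w*(w - 4)*(w^2 + 5*w + 6) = w*(w - 4)*(w + 3)*(w + 2)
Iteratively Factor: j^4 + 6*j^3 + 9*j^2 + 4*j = (j + 1)*(j^3 + 5*j^2 + 4*j) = (j + 1)*(j + 4)*(j^2 + j) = j*(j + 1)*(j + 4)*(j + 1)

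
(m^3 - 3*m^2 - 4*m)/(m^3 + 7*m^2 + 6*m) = (m - 4)/(m + 6)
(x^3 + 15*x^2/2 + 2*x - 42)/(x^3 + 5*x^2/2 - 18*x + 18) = (2*x + 7)/(2*x - 3)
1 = 1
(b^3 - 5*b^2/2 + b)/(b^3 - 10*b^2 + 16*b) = (b - 1/2)/(b - 8)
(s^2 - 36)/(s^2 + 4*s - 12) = (s - 6)/(s - 2)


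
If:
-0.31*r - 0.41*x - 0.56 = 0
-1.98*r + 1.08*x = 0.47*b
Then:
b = 7.86959505833905*x + 7.61015785861359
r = -1.32258064516129*x - 1.80645161290323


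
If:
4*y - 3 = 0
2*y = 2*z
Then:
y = 3/4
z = 3/4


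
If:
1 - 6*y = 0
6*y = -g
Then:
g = -1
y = 1/6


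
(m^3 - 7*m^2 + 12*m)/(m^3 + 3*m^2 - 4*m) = (m^2 - 7*m + 12)/(m^2 + 3*m - 4)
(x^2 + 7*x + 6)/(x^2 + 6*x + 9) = (x^2 + 7*x + 6)/(x^2 + 6*x + 9)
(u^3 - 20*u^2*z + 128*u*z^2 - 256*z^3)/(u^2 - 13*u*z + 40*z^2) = (-u^2 + 12*u*z - 32*z^2)/(-u + 5*z)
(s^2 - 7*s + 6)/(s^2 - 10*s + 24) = (s - 1)/(s - 4)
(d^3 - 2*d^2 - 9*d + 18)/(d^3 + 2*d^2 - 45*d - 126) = (d^2 - 5*d + 6)/(d^2 - d - 42)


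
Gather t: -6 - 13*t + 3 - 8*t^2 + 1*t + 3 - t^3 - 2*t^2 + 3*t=-t^3 - 10*t^2 - 9*t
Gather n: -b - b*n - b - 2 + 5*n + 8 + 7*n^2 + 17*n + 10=-2*b + 7*n^2 + n*(22 - b) + 16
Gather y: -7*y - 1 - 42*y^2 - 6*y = -42*y^2 - 13*y - 1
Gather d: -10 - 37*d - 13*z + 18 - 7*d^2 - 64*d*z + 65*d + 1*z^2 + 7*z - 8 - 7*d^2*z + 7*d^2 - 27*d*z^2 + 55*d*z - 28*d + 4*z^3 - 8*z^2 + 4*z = -7*d^2*z + d*(-27*z^2 - 9*z) + 4*z^3 - 7*z^2 - 2*z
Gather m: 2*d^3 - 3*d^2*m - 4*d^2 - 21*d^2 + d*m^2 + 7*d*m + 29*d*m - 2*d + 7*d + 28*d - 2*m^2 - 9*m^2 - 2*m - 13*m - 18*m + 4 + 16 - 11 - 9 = 2*d^3 - 25*d^2 + 33*d + m^2*(d - 11) + m*(-3*d^2 + 36*d - 33)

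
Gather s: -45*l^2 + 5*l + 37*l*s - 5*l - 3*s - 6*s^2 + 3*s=-45*l^2 + 37*l*s - 6*s^2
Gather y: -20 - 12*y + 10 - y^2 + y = -y^2 - 11*y - 10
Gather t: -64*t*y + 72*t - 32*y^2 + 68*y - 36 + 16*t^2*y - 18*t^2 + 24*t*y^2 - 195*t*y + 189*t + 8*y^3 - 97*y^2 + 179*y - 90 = t^2*(16*y - 18) + t*(24*y^2 - 259*y + 261) + 8*y^3 - 129*y^2 + 247*y - 126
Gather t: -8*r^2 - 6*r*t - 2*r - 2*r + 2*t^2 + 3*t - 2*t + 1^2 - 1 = -8*r^2 - 4*r + 2*t^2 + t*(1 - 6*r)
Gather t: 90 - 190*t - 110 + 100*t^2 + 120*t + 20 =100*t^2 - 70*t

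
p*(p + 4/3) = p^2 + 4*p/3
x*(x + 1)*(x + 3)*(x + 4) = x^4 + 8*x^3 + 19*x^2 + 12*x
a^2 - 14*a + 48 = (a - 8)*(a - 6)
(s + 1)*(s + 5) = s^2 + 6*s + 5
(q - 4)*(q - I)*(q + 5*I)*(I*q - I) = I*q^4 - 4*q^3 - 5*I*q^3 + 20*q^2 + 9*I*q^2 - 16*q - 25*I*q + 20*I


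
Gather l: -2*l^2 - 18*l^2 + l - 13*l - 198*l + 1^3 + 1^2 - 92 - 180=-20*l^2 - 210*l - 270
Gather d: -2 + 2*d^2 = 2*d^2 - 2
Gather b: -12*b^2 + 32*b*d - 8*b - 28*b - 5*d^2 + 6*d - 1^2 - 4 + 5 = -12*b^2 + b*(32*d - 36) - 5*d^2 + 6*d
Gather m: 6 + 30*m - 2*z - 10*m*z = m*(30 - 10*z) - 2*z + 6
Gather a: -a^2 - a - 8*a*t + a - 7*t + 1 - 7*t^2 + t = -a^2 - 8*a*t - 7*t^2 - 6*t + 1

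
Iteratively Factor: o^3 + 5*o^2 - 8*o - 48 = (o - 3)*(o^2 + 8*o + 16) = (o - 3)*(o + 4)*(o + 4)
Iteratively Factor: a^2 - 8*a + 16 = (a - 4)*(a - 4)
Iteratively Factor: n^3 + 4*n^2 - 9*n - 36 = (n + 3)*(n^2 + n - 12) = (n - 3)*(n + 3)*(n + 4)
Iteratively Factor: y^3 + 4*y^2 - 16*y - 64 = (y + 4)*(y^2 - 16) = (y + 4)^2*(y - 4)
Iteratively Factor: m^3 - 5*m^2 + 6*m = (m - 3)*(m^2 - 2*m) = m*(m - 3)*(m - 2)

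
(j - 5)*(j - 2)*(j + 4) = j^3 - 3*j^2 - 18*j + 40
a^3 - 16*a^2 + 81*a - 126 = (a - 7)*(a - 6)*(a - 3)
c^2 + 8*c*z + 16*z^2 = (c + 4*z)^2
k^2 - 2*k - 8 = (k - 4)*(k + 2)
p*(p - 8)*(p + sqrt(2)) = p^3 - 8*p^2 + sqrt(2)*p^2 - 8*sqrt(2)*p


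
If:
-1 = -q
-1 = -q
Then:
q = 1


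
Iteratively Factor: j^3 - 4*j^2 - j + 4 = (j + 1)*(j^2 - 5*j + 4) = (j - 4)*(j + 1)*(j - 1)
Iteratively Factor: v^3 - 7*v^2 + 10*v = (v)*(v^2 - 7*v + 10) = v*(v - 2)*(v - 5)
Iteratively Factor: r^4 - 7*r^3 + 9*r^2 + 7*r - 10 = (r - 1)*(r^3 - 6*r^2 + 3*r + 10) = (r - 2)*(r - 1)*(r^2 - 4*r - 5) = (r - 5)*(r - 2)*(r - 1)*(r + 1)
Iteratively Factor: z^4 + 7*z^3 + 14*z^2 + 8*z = (z + 2)*(z^3 + 5*z^2 + 4*z) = z*(z + 2)*(z^2 + 5*z + 4) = z*(z + 1)*(z + 2)*(z + 4)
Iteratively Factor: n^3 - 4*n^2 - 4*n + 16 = (n - 2)*(n^2 - 2*n - 8) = (n - 4)*(n - 2)*(n + 2)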